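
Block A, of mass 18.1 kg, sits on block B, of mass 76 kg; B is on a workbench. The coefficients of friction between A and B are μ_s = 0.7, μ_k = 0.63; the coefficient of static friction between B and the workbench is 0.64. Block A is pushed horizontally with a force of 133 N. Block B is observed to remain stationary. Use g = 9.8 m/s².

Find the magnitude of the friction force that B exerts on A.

f ≈ 112 N

Between the blocks, N₁ = m_A g = 177.4 N.
Maximum static friction on A from B: μ_s N₁ = 0.7×177.4 = 124.2 N.
P = 133 N exceeds that limit, so A slips over B and the interface friction becomes kinetic: f₁ = μ_k N₁ = 0.63×177.4 = 112 N.
B experiences an equal 112 N forward from A (third law). B is in equilibrium, so the floor supplies f₂ = 112 N of static friction (limit μ_s(m_A+m_B)g = 590.2 N, not exceeded).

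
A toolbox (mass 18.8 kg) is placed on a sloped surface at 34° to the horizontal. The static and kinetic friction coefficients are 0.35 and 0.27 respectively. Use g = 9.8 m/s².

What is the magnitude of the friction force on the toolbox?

f ≈ 41.2 N (up the incline)

The normal reaction is N = m g cos θ = 152.7 N.
For equilibrium along the incline, friction must balance the weight component: f = m g sin θ = 103 N up the slope.
Maximum static friction available: μ_s N = 0.35 × 152.7 = 53.46 N.
Since |103| > 53.46 N, static friction cannot hold it; the toolbox slides down the incline and kinetic friction applies: f = μ_k N = 0.27 × 152.7 = 41.2 N.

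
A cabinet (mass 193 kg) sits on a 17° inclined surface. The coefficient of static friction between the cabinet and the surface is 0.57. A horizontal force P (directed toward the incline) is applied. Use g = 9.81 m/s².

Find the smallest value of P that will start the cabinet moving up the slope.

At impending motion up the slope, friction acts down-slope at its limit: f = μ_s N.
Perpendicular to the incline: N = m g cos θ + P sin θ.
Along the incline: P cos θ = m g sin θ + μ_s N = m g sin θ + μ_s (m g cos θ + P sin θ).
Solving, P (cos θ − μ_s sin θ) = m g (sin θ + μ_s cos θ), so P = 193×9.81×(sin 17° + 0.57 cos 17°)/(cos 17° − 0.57 sin 17°) = 1890×0.8375/0.7897 = 2010 N.

P ≈ 2010 N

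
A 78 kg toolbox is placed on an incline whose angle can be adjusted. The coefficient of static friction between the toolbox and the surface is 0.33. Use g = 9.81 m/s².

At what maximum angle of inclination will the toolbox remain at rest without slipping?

At the slip threshold, m g sin θ = μ_s · m g cos θ, so tan θ = μ_s.
θ_max = arctan(0.33) = 18.3°.

θ_max ≈ 18.3°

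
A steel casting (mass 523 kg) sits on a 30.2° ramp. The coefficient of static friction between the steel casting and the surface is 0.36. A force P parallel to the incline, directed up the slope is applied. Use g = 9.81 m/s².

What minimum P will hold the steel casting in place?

The steel casting tends to slide down (tan θ > μ_s), so at the point of impending slip friction acts up-slope at its limit: f = μ_s N.
P is parallel to the surface, so N = m g cos θ = 4430 N.
Along the incline: P + μ_s N = m g sin θ, so P = 2580 − 0.36×4430 = 984 N.

P_min ≈ 984 N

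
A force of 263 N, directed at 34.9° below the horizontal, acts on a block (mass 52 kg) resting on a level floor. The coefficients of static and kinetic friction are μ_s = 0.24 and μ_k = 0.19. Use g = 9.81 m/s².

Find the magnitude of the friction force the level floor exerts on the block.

The vertical component of P adds to the normal force: N = m g + P sin α = 510.1 + 150.5 = 660.6 N.
For equilibrium, f = P cos α = 263×cos 34.9° = 215.7 N.
μ_s N = 0.24 × 660.6 = 158.5 N.
The required friction exceeds μ_s N, so the block moves and f = μ_k N = 126 N.

f ≈ 126 N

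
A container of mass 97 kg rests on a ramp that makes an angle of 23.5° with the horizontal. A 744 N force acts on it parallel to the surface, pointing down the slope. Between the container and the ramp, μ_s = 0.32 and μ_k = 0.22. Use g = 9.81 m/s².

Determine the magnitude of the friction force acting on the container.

f ≈ 192 N (up the incline)

The normal reaction is N = m g cos θ = 872.6 N.
The friction needed for equilibrium is m g sin θ + P = 379.4 + 744 = 1123 N, measured positive up-slope.
The static-friction ceiling is μ_s N = 0.32 × 872.6 = 279.2 N.
Since |1123| > 279.2 N, static friction cannot hold it; the container slides down the incline and kinetic friction applies: f = μ_k N = 0.22 × 872.6 = 192 N.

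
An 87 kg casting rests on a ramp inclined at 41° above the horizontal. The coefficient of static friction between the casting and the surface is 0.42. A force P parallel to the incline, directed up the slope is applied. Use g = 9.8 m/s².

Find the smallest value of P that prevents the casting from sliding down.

P_min ≈ 289 N

The casting tends to slide down (tan θ > μ_s), so at the point of impending slip friction acts up-slope at its limit: f = μ_s N.
P is parallel to the surface, so N = m g cos θ = 643 N.
Along the incline: P + μ_s N = m g sin θ, so P = 559 − 0.42×643 = 289 N.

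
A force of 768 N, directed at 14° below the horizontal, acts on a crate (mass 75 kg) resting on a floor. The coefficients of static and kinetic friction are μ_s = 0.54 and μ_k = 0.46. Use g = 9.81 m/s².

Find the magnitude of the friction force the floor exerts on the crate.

f ≈ 424 N

N = m g + P sin α = 735.8 + 768×sin 14° = 921.5 N.
Horizontally, friction must balance P cos α = 745.2 N.
The static-friction limit is μ_s N = 497.6 N.
The required friction exceeds μ_s N, so the crate moves and f = μ_k N = 424 N.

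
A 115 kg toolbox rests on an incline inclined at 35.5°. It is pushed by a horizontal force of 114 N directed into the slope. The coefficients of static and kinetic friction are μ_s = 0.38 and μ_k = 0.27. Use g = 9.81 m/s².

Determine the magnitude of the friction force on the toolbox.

The horizontal push has a component P sin θ into the surface, so N = m g cos θ + P sin θ = 918.4 + 66.2 = 984.6 N.
Along the incline, the net driving force (taking up-slope positive) is P cos θ − m g sin θ = 92.81 − 655.1 = -562.3 N, so equilibrium requires friction f = 562.3 N (up-slope).
The limit of static friction is μ_s N = 374.2 N.
|f_req| = 562.3 > 374.2 N → the toolbox slides down the incline; f = μ_k N = 0.27 × 984.6 = 266 N.

f ≈ 266 N (up the incline)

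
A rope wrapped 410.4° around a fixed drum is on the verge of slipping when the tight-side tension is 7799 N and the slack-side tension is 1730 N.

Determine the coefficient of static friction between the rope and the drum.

μ ≈ 0.21

T₂/T₁ = e^{μβ} → μ = ln(T₂/T₁)/β.
β = 410.4° = 7.163 rad.
μ = ln(7799/1730)/7.163 = ln(4.508)/7.163 = 0.21.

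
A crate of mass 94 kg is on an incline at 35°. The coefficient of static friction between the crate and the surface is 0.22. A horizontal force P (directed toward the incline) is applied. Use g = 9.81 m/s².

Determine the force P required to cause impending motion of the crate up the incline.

P ≈ 1000 N

At impending motion up the slope, friction acts down-slope at its limit: f = μ_s N.
Perpendicular to the incline: N = m g cos θ + P sin θ.
Along the incline: P cos θ = m g sin θ + μ_s N = m g sin θ + μ_s (m g cos θ + P sin θ).
Solving, P (cos θ − μ_s sin θ) = m g (sin θ + μ_s cos θ), so P = 94×9.81×(sin 35° + 0.22 cos 35°)/(cos 35° − 0.22 sin 35°) = 922×0.7538/0.693 = 1000 N.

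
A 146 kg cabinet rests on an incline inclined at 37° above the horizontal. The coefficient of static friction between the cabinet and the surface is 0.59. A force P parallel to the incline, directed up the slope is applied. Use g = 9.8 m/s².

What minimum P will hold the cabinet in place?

P_min ≈ 187 N

The cabinet tends to slide down (tan θ > μ_s), so at the point of impending slip friction acts up-slope at its limit: f = μ_s N.
P is parallel to the surface, so N = m g cos θ = 1140 N.
Along the incline: P + μ_s N = m g sin θ, so P = 861 − 0.59×1140 = 187 N.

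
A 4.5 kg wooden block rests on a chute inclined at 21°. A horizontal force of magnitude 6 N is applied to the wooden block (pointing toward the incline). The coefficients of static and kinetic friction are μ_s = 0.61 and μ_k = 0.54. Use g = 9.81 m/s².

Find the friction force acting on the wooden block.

f ≈ 10.2 N (up the incline)

The horizontal push has a component P sin θ into the surface, so N = m g cos θ + P sin θ = 41.21 + 2.15 = 43.36 N.
Along the incline, the net driving force (taking up-slope positive) is P cos θ − m g sin θ = 5.601 − 15.82 = -10.22 N, so equilibrium requires friction f = 10.22 N (up-slope).
The limit of static friction is μ_s N = 26.45 N.
Since 10.22 N is within the 26.45 N limit, the wooden block stays put and friction is exactly 10.2 N.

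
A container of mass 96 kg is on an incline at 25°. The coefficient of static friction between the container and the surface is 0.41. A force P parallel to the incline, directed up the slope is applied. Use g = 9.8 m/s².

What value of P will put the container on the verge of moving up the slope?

At impending motion up the slope, friction acts down-slope at its limit: f = μ_s N.
P is parallel to the surface, so N = m g cos θ = 853 N.
Along the incline: P = m g sin θ + μ_s N = 398 + 0.41×853 = 747 N.

P ≈ 747 N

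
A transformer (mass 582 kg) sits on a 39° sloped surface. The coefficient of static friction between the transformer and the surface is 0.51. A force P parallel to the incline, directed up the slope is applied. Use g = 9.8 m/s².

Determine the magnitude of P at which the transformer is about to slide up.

P ≈ 5850 N

At impending motion up the slope, friction acts down-slope at its limit: f = μ_s N.
P is parallel to the surface, so N = m g cos θ = 4430 N.
Along the incline: P = m g sin θ + μ_s N = 3590 + 0.51×4430 = 5850 N.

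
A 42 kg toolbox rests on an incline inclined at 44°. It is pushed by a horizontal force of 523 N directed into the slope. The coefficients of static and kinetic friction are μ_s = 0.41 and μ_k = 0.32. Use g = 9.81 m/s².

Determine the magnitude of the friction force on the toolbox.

f ≈ 90 N (down the incline)

The horizontal push has a component P sin θ into the surface, so N = m g cos θ + P sin θ = 296.4 + 363.3 = 659.7 N.
Parallel to the incline: P cos θ − m g sin θ = 376.2 − 286.2 = 90 N; the friction needed to balance this is 90 N acting down the slope.
Maximum static friction: μ_s N = 0.41 × 659.7 = 270.5 N.
Since 90 N is within the 270.5 N limit, the toolbox stays put and friction is exactly 90 N.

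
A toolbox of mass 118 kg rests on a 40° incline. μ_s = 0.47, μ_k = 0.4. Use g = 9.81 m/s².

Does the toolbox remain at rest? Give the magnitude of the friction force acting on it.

f ≈ 355 N

N = m g cos θ = 887 N.
Down-slope weight component: m g sin θ = 744 N.
μ_s N = 417 N.
744 > 417 N, so it slides; kinetic friction f = μ_k N = 0.4×887 = 355 N.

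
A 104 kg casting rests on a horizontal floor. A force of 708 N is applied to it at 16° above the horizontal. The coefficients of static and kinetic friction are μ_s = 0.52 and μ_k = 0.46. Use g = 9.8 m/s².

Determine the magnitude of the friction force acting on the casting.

The vertical component of P reduces the normal force: N = m g − P sin α = 1019 − 195.2 = 824 N.
The horizontal driving force is P cos α = 680.6 N, so equilibrium needs friction f = 680.6 N.
μ_s N = 0.52 × 824 = 428.5 N.
680.6 > 428.5 N → the casting slides; f = μ_k N = 0.46×824 = 379 N.

f ≈ 379 N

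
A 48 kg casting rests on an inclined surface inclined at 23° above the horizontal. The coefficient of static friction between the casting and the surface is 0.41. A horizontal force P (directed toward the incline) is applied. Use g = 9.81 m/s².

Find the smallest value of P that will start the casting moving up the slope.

At impending motion up the slope, friction acts down-slope at its limit: f = μ_s N.
Perpendicular to the incline: N = m g cos θ + P sin θ.
Along the incline: P cos θ = m g sin θ + μ_s N = m g sin θ + μ_s (m g cos θ + P sin θ).
Solving, P (cos θ − μ_s sin θ) = m g (sin θ + μ_s cos θ), so P = 48×9.81×(sin 23° + 0.41 cos 23°)/(cos 23° − 0.41 sin 23°) = 471×0.7681/0.7603 = 476 N.

P ≈ 476 N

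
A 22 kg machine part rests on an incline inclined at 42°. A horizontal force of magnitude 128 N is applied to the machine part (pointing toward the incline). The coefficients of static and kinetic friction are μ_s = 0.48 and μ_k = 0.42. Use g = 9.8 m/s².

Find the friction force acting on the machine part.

f ≈ 49.1 N (up the incline)

The horizontal push has a component P sin θ into the surface, so N = m g cos θ + P sin θ = 160.2 + 85.65 = 245.9 N.
Parallel to the incline: P cos θ − m g sin θ = 95.12 − 144.3 = -49.14 N; the friction needed to balance this is 49.14 N acting up the slope.
The limit of static friction is μ_s N = 118 N.
Since 49.14 N is within the 118 N limit, the machine part stays put and friction is exactly 49.1 N.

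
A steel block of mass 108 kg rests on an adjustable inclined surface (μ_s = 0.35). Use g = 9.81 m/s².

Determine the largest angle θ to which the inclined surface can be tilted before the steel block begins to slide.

At the slip threshold, m g sin θ = μ_s · m g cos θ, so tan θ = μ_s.
θ_max = arctan(0.35) = 19.3°.

θ_max ≈ 19.3°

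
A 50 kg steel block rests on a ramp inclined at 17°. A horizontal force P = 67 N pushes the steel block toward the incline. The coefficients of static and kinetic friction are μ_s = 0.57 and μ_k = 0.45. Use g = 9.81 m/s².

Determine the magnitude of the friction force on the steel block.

f ≈ 79.3 N (up the incline)

Resolve perpendicular to the incline: N = m g cos θ + P sin θ = 50×9.81×cos 17° + 67×sin 17° = 488.7 N.
Along the incline, the net driving force (taking up-slope positive) is P cos θ − m g sin θ = 64.07 − 143.4 = -79.34 N, so equilibrium requires friction f = 79.34 N (up-slope).
Maximum static friction: μ_s N = 0.57 × 488.7 = 278.5 N.
|f_req| = 79.34 ≤ 278.5 N → the steel block is in equilibrium; friction equals the required value.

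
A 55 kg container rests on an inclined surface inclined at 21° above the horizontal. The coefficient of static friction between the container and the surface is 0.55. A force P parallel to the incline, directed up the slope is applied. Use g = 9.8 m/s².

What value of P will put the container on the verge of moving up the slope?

At impending motion up the slope, friction acts down-slope at its limit: f = μ_s N.
P is parallel to the surface, so N = m g cos θ = 503 N.
Along the incline: P = m g sin θ + μ_s N = 193 + 0.55×503 = 470 N.

P ≈ 470 N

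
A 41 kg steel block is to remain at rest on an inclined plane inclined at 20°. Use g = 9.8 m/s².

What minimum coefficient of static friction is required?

At the slip threshold m g sin θ = μ_s m g cos θ, so μ_s,min = tan θ.
μ_s,min = tan 20° = 0.364.

μ_s,min ≈ 0.364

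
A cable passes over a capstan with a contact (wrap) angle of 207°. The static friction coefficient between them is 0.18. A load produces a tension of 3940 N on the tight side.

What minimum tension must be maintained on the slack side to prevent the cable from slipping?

Capstan equation at impending slip: T_tight/T_slack = e^{μβ}.
β = 207° = 3.613 rad; e^{μβ} = e^{0.18×3.613} = 1.916.
T_slack = T_tight / e^{μβ} = 3940 / 1.916 = 2060 N.

T_min ≈ 2060 N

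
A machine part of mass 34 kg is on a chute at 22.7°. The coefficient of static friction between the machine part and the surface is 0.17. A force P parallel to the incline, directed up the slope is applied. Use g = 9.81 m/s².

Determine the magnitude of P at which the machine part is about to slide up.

At impending motion up the slope, friction acts down-slope at its limit: f = μ_s N.
P is parallel to the surface, so N = m g cos θ = 308 N.
Along the incline: P = m g sin θ + μ_s N = 129 + 0.17×308 = 181 N.

P ≈ 181 N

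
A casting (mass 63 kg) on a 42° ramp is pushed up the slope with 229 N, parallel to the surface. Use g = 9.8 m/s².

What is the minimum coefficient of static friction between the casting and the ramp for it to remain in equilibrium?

μ_s,min ≈ 0.401

N = m g cos θ = 458.8 N.
Friction must make up the shortfall along the incline: f = m g sin θ − P = 413.1 − 229 = 184.1 N.
At the threshold f = μ_s N, so μ_s,min = 184.1/458.8 = 0.401.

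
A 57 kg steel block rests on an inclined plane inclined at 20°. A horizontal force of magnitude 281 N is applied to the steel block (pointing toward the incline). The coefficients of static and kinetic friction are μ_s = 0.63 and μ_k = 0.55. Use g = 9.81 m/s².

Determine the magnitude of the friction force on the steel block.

Normal direction: N = m g cos θ + P sin θ = 621.6 N.
Parallel to the incline: P cos θ − m g sin θ = 264.1 − 191.2 = 72.81 N; the friction needed to balance this is 72.81 N acting down the slope.
Maximum static friction: μ_s N = 0.63 × 621.6 = 391.6 N.
Since 72.81 N is within the 391.6 N limit, the steel block stays put and friction is exactly 72.8 N.

f ≈ 72.8 N (down the incline)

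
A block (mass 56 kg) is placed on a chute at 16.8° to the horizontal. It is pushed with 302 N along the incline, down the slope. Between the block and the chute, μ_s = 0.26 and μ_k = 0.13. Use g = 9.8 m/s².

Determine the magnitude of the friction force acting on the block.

f ≈ 68.3 N (up the incline)

The normal reaction is N = m g cos θ = 525.4 N.
Parallel to the incline, ΣF = 0 gives f = m g sin θ + P = 158.6 + 302 = 460.6 N (up-slope positive).
Static friction can supply at most μ_s N = 136.6 N.
Since |460.6| > 136.6 N, static friction cannot hold it; the block slides down the incline and kinetic friction applies: f = μ_k N = 0.13 × 525.4 = 68.3 N.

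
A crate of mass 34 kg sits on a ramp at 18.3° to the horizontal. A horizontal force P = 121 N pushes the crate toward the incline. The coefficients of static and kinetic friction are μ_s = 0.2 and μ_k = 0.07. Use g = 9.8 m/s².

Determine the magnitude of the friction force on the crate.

The horizontal push has a component P sin θ into the surface, so N = m g cos θ + P sin θ = 316.3 + 37.99 = 354.3 N.
Along the incline, the net driving force (taking up-slope positive) is P cos θ − m g sin θ = 114.9 − 104.6 = 10.26 N, so equilibrium requires friction f = -10.26 N (down-slope).
Maximum static friction: μ_s N = 0.2 × 354.3 = 70.87 N.
|f_req| = 10.26 ≤ 70.87 N → the crate is in equilibrium; friction equals the required value.

f ≈ 10.3 N (down the incline)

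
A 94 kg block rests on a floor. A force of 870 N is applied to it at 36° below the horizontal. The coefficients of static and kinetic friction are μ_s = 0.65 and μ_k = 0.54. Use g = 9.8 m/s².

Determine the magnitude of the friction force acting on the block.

f ≈ 704 N

The vertical component of P adds to the normal force: N = m g + P sin α = 921.2 + 511.4 = 1433 N.
For equilibrium, f = P cos α = 870×cos 36° = 703.8 N.
μ_s N = 0.65 × 1433 = 931.2 N.
703.8 ≤ 931.2 N → static; friction equals the required 704 N.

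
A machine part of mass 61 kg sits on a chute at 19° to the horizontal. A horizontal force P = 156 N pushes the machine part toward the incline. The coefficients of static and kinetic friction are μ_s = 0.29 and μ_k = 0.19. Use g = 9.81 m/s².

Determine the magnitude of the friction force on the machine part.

f ≈ 47.3 N (up the incline)

Normal direction: N = m g cos θ + P sin θ = 616.6 N.
Along the incline, the net driving force (taking up-slope positive) is P cos θ − m g sin θ = 147.5 − 194.8 = -47.32 N, so equilibrium requires friction f = 47.32 N (up-slope).
Maximum static friction: μ_s N = 0.29 × 616.6 = 178.8 N.
|f_req| = 47.32 ≤ 178.8 N → the machine part is in equilibrium; friction equals the required value.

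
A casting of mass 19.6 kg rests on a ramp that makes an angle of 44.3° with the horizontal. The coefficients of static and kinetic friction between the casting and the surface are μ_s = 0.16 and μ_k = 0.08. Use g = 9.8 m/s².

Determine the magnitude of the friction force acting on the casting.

f ≈ 11 N (up the incline)

Perpendicular to the surface, N = m g cos θ = 19.6·9.8·cos 44.3° = 137.5 N.
For equilibrium along the incline, friction must balance the weight component: f = m g sin θ = 134.2 N up the slope.
The static-friction ceiling is μ_s N = 0.16 × 137.5 = 22 N.
|134.2| exceeds 22 N, so the casting slips down-slope; friction is kinetic, f = μ_k N = 0.08×137.5 = 11 N.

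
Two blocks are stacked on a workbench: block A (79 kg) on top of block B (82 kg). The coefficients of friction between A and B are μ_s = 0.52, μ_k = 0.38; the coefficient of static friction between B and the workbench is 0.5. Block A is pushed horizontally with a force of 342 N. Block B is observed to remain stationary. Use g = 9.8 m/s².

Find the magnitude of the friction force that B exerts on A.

Between the blocks, N₁ = m_A g = 774.2 N.
So the A–B interface can sustain at most μ_s N₁ = 402.6 N of static friction.
Since P = 342 N ≤ 402.6 N, A does not slip on B; friction on A equals P = 342 N.
By Newton's third law B feels 342 N forward from A. With B stationary, the floor's static friction on B balances it: f₂ = 342 N (well within μ_s(m_A+m_B)g = 788.9 N).

f ≈ 342 N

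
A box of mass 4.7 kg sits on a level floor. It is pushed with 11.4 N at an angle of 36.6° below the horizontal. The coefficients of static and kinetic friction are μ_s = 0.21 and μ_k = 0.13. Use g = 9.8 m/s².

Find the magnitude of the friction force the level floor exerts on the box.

f ≈ 9.15 N

The vertical component of P adds to the normal force: N = m g + P sin α = 46.06 + 6.797 = 52.86 N.
The horizontal driving force is P cos α = 9.152 N, so equilibrium needs friction f = 9.152 N.
The static-friction limit is μ_s N = 11.1 N.
9.152 ≤ 11.1 N → static; friction equals the required 9.15 N.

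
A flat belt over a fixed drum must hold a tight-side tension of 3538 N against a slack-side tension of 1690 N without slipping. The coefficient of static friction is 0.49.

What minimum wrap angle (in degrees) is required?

β_min ≈ 86.4°

T₂/T₁ = e^{μβ} → β = ln(T₂/T₁)/μ.
β = ln(3538/1690)/0.49 = 0.7388/0.49 = 1.508 rad.
In degrees: β = 1.508 × 180/π = 86.4°.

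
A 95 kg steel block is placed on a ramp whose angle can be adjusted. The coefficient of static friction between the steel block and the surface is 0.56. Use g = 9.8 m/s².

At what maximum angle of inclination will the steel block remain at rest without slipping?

At the slip threshold, m g sin θ = μ_s · m g cos θ, so tan θ = μ_s.
θ_max = arctan(0.56) = 29.2°.

θ_max ≈ 29.2°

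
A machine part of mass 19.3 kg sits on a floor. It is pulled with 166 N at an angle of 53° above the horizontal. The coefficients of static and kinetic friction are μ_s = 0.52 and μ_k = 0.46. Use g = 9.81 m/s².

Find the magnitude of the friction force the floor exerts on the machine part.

The vertical component of P reduces the normal force: N = m g − P sin α = 189.3 − 132.6 = 56.76 N.
Horizontally, friction must balance P cos α = 99.9 N.
μ_s N = 0.52 × 56.76 = 29.51 N.
99.9 > 29.51 N → the machine part slides; f = μ_k N = 0.46×56.76 = 26.1 N.

f ≈ 26.1 N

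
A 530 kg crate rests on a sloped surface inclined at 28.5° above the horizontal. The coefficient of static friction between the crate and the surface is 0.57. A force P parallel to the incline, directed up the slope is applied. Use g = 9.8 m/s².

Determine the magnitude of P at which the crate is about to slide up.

P ≈ 5080 N

At impending motion up the slope, friction acts down-slope at its limit: f = μ_s N.
P is parallel to the surface, so N = m g cos θ = 4560 N.
Along the incline: P = m g sin θ + μ_s N = 2480 + 0.57×4560 = 5080 N.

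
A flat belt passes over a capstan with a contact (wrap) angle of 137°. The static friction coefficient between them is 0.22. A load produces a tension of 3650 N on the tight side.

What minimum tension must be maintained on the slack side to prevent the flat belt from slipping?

Capstan equation at impending slip: T_tight/T_slack = e^{μβ}.
β = 137° = 2.391 rad; e^{μβ} = e^{0.22×2.391} = 1.692.
T_slack = T_tight / e^{μβ} = 3650 / 1.692 = 2160 N.

T_min ≈ 2160 N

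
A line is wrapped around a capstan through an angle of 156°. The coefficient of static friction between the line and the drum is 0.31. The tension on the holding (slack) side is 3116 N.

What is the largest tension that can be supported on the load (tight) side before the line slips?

T_max ≈ 7250 N

At impending slip the capstan equation gives T₂/T₁ = e^{μβ} with β in radians.
β = 156° × π/180 = 2.723 rad.
e^{μβ} = e^{0.31×2.723} = 2.326.
T₂ = T₁ · e^{μβ} = 3116 × 2.326 = 7250 N.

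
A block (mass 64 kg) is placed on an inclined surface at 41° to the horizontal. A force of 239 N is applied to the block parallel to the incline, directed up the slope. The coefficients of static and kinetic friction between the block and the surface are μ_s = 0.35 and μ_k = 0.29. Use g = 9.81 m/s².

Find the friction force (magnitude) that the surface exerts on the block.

f ≈ 137 N (up the incline)

Perpendicular to the surface, N = m g cos θ = 64·9.81·cos 41° = 473.8 N.
Parallel to the incline, ΣF = 0 gives f = m g sin θ − P = 411.9 − 239 = 172.9 N (up-slope positive).
Static friction can supply at most μ_s N = 165.8 N.
|172.9| exceeds 165.8 N, so the block slips down-slope; friction is kinetic, f = μ_k N = 0.29×473.8 = 137 N.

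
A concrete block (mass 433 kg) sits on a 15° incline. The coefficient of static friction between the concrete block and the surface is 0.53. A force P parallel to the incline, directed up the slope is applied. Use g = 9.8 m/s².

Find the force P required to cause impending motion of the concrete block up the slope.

At impending motion up the slope, friction acts down-slope at its limit: f = μ_s N.
P is parallel to the surface, so N = m g cos θ = 4100 N.
Along the incline: P = m g sin θ + μ_s N = 1100 + 0.53×4100 = 3270 N.

P ≈ 3270 N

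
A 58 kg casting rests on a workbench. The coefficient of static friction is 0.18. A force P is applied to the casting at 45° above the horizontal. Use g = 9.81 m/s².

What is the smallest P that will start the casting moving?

P ≈ 123 N

N = m g − P sin α (the pull lifts the casting).
At impending slip, P cos α = μ_s N = μ_s (m g − P sin α).
Solving: P (cos α + μ_s sin α) = μ_s m g → P = 0.18×569/(cos 45° + 0.18 sin 45°) = 102/0.8344 = 123 N.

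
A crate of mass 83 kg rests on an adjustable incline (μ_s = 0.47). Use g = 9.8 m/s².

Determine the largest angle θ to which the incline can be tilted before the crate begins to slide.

At the slip threshold, m g sin θ = μ_s · m g cos θ, so tan θ = μ_s.
θ_max = arctan(0.47) = 25.2°.

θ_max ≈ 25.2°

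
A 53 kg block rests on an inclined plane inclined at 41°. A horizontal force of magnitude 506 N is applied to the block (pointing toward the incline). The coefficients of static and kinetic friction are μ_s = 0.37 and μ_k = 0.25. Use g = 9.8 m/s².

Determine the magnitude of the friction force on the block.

Normal direction: N = m g cos θ + P sin θ = 724 N.
Parallel to the incline: P cos θ − m g sin θ = 381.9 − 340.8 = 41.13 N; the friction needed to balance this is 41.13 N acting down the slope.
Maximum static friction: μ_s N = 0.37 × 724 = 267.9 N.
Since 41.13 N is within the 267.9 N limit, the block stays put and friction is exactly 41.1 N.

f ≈ 41.1 N (down the incline)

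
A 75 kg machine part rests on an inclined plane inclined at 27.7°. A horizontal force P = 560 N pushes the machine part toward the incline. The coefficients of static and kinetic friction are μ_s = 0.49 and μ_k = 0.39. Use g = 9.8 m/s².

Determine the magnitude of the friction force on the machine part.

f ≈ 154 N (down the incline)

Normal direction: N = m g cos θ + P sin θ = 911.1 N.
Along the incline, the net driving force (taking up-slope positive) is P cos θ − m g sin θ = 495.8 − 341.7 = 154.2 N, so equilibrium requires friction f = -154.2 N (down-slope).
Maximum static friction: μ_s N = 0.49 × 911.1 = 446.4 N.
|f_req| = 154.2 ≤ 446.4 N → the machine part is in equilibrium; friction equals the required value.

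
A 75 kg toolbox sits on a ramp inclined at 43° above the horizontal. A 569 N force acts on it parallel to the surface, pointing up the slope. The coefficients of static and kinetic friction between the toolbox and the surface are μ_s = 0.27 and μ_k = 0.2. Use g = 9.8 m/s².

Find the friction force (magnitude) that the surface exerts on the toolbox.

The normal reaction is N = m g cos θ = 537.5 N.
Parallel to the incline, ΣF = 0 gives f = m g sin θ − P = 501.3 − 569 = -67.73 N (up-slope positive).
Maximum static friction available: μ_s N = 0.27 × 537.5 = 145.1 N.
Since |-67.73| ≤ 145.1 N, the toolbox remains in static equilibrium and friction takes exactly the required value.

f ≈ 67.7 N (down the incline)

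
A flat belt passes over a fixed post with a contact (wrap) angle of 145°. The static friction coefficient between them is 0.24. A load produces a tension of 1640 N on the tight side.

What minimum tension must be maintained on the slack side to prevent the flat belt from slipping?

Capstan equation at impending slip: T_tight/T_slack = e^{μβ}.
β = 145° = 2.531 rad; e^{μβ} = e^{0.24×2.531} = 1.836.
T_slack = T_tight / e^{μβ} = 1640 / 1.836 = 893 N.

T_min ≈ 893 N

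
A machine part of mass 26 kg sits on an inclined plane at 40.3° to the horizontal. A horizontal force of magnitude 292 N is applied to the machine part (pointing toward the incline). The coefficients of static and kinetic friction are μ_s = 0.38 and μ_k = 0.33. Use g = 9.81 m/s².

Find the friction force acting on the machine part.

The horizontal push has a component P sin θ into the surface, so N = m g cos θ + P sin θ = 194.5 + 188.9 = 383.4 N.
Along the incline, the net driving force (taking up-slope positive) is P cos θ − m g sin θ = 222.7 − 165 = 57.73 N, so equilibrium requires friction f = -57.73 N (down-slope).
Maximum static friction: μ_s N = 0.38 × 383.4 = 145.7 N.
Since 57.73 N is within the 145.7 N limit, the machine part stays put and friction is exactly 57.7 N.

f ≈ 57.7 N (down the incline)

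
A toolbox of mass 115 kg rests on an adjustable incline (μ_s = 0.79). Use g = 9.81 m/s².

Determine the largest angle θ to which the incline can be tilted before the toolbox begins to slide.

θ_max ≈ 38.3°

At the slip threshold, m g sin θ = μ_s · m g cos θ, so tan θ = μ_s.
θ_max = arctan(0.79) = 38.3°.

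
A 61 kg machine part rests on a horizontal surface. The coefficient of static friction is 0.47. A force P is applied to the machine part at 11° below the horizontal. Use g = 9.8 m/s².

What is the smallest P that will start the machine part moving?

N = m g + P sin α (the push presses the machine part into the horizontal surface).
At impending slip, P cos α = μ_s N = μ_s (m g + P sin α).
Solving: P (cos α − μ_s sin α) = μ_s m g → P = 0.47×598/(cos 11° − 0.47 sin 11°) = 281/0.8919 = 315 N.

P ≈ 315 N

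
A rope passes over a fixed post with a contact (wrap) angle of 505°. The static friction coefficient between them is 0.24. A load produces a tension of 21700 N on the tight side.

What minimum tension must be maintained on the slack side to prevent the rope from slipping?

Capstan equation at impending slip: T_tight/T_slack = e^{μβ}.
β = 505° = 8.814 rad; e^{μβ} = e^{0.24×8.814} = 8.292.
T_slack = T_tight / e^{μβ} = 21700 / 8.292 = 2620 N.

T_min ≈ 2620 N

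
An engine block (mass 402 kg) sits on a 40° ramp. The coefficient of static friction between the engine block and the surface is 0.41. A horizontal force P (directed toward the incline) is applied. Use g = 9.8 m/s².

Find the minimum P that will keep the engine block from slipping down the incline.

P_min ≈ 1260 N

The engine block tends to slide down (tan θ > μ_s), so at the point of impending slip friction acts up-slope at its limit: f = μ_s N.
Perpendicular to the incline: N = m g cos θ + P sin θ.
Along the incline: P cos θ + μ_s N = m g sin θ, i.e. P cos θ + μ_s (m g cos θ + P sin θ) = m g sin θ.
Solving, P (cos θ + μ_s sin θ) = m g (sin θ − μ_s cos θ), so P = 3940×0.3287/1.03 = 1260 N.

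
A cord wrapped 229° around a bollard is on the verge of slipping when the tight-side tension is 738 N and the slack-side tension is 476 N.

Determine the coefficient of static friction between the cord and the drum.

T₂/T₁ = e^{μβ} → μ = ln(T₂/T₁)/β.
β = 229° = 3.997 rad.
μ = ln(738/476)/3.997 = ln(1.55)/3.997 = 0.11.

μ ≈ 0.11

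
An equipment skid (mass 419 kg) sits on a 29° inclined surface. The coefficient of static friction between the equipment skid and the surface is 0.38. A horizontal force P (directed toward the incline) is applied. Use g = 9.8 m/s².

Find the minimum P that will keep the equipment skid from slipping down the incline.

P_min ≈ 591 N

The equipment skid tends to slide down (tan θ > μ_s), so at the point of impending slip friction acts up-slope at its limit: f = μ_s N.
Perpendicular to the incline: N = m g cos θ + P sin θ.
Along the incline: P cos θ + μ_s N = m g sin θ, i.e. P cos θ + μ_s (m g cos θ + P sin θ) = m g sin θ.
Solving, P (cos θ + μ_s sin θ) = m g (sin θ − μ_s cos θ), so P = 4110×0.1525/1.059 = 591 N.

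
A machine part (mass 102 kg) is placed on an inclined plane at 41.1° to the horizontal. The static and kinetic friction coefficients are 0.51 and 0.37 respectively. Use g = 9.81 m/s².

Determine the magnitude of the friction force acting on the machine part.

f ≈ 279 N (up the incline)

The normal reaction is N = m g cos θ = 754 N.
Along the slope the weight component is m g sin θ = 657.8 N; friction must supply exactly this, acting up-slope.
Static friction can supply at most μ_s N = 384.6 N.
|657.8| exceeds 384.6 N, so the machine part slips down-slope; friction is kinetic, f = μ_k N = 0.37×754 = 279 N.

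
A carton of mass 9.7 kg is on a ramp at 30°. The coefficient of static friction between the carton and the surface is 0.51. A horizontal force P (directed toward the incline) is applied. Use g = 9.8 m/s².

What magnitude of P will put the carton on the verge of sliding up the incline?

P ≈ 147 N

At impending motion up the slope, friction acts down-slope at its limit: f = μ_s N.
Perpendicular to the incline: N = m g cos θ + P sin θ.
Along the incline: P cos θ = m g sin θ + μ_s N = m g sin θ + μ_s (m g cos θ + P sin θ).
Solving, P (cos θ − μ_s sin θ) = m g (sin θ + μ_s cos θ), so P = 9.7×9.8×(sin 30° + 0.51 cos 30°)/(cos 30° − 0.51 sin 30°) = 95.1×0.9417/0.611 = 147 N.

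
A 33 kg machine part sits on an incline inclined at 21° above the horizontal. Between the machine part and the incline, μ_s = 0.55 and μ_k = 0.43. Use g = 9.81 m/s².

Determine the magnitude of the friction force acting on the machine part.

f ≈ 116 N (up the incline)

Normal force: N = m g cos θ = 33 × 9.81 × cos 21° = 302.2 N.
For equilibrium along the incline, friction must balance the weight component: f = m g sin θ = 116 N up the slope.
Maximum static friction available: μ_s N = 0.55 × 302.2 = 166.2 N.
Since |116| ≤ 166.2 N, no slip — friction simply equals what equilibrium demands.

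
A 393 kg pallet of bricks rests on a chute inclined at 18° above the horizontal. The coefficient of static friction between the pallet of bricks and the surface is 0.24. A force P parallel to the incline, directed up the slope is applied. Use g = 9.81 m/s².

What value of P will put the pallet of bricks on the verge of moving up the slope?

At impending motion up the slope, friction acts down-slope at its limit: f = μ_s N.
P is parallel to the surface, so N = m g cos θ = 3670 N.
Along the incline: P = m g sin θ + μ_s N = 1190 + 0.24×3670 = 2070 N.

P ≈ 2070 N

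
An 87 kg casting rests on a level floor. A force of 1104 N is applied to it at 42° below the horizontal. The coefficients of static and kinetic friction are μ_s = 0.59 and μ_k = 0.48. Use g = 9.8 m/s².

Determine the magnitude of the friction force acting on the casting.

Vertical equilibrium gives N = m g + P sin α = 1591 N.
The horizontal driving force is P cos α = 820.4 N, so equilibrium needs friction f = 820.4 N.
The static-friction limit is μ_s N = 938.9 N.
820.4 ≤ 938.9 N → static; friction equals the required 820 N.

f ≈ 820 N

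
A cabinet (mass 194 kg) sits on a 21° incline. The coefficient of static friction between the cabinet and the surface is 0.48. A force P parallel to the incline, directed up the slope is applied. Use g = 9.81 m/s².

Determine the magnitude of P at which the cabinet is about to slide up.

At impending motion up the slope, friction acts down-slope at its limit: f = μ_s N.
P is parallel to the surface, so N = m g cos θ = 1780 N.
Along the incline: P = m g sin θ + μ_s N = 682 + 0.48×1780 = 1530 N.

P ≈ 1530 N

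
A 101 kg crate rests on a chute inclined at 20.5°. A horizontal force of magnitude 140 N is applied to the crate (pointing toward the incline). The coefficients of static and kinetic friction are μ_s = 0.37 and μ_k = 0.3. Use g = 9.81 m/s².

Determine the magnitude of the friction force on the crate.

The horizontal push has a component P sin θ into the surface, so N = m g cos θ + P sin θ = 928.1 + 49.03 = 977.1 N.
Parallel to the incline: P cos θ − m g sin θ = 131.1 − 347 = -215.9 N; the friction needed to balance this is 215.9 N acting up the slope.
Maximum static friction: μ_s N = 0.37 × 977.1 = 361.5 N.
Since 215.9 N is within the 361.5 N limit, the crate stays put and friction is exactly 216 N.

f ≈ 216 N (up the incline)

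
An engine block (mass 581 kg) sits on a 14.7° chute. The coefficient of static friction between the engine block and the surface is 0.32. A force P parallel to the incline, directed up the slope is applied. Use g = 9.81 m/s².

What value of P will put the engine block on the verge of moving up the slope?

P ≈ 3210 N

At impending motion up the slope, friction acts down-slope at its limit: f = μ_s N.
P is parallel to the surface, so N = m g cos θ = 5510 N.
Along the incline: P = m g sin θ + μ_s N = 1450 + 0.32×5510 = 3210 N.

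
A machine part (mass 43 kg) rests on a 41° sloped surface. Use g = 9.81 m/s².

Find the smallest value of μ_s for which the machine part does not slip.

μ_s,min ≈ 0.869

At the slip threshold m g sin θ = μ_s m g cos θ, so μ_s,min = tan θ.
μ_s,min = tan 41° = 0.869.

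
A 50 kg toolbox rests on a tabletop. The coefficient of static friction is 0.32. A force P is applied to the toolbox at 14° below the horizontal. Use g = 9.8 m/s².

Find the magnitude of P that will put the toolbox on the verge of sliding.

N = m g + P sin α (the push presses the toolbox into the tabletop).
At impending slip, P cos α = μ_s N = μ_s (m g + P sin α).
Solving: P (cos α − μ_s sin α) = μ_s m g → P = 0.32×490/(cos 14° − 0.32 sin 14°) = 157/0.8929 = 176 N.

P ≈ 176 N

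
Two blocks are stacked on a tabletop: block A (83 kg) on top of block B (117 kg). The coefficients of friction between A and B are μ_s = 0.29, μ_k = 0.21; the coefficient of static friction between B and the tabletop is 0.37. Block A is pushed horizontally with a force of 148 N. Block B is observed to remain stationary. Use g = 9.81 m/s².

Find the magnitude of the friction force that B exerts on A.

f ≈ 148 N

Normal force at the A–B interface: N₁ = m_A g = 814.2 N.
So the A–B interface can sustain at most μ_s N₁ = 236.1 N of static friction.
P = 148 N is within that limit, so A and B move together (both at rest); the A–B friction is simply f₁ = P = 148 N.
By Newton's third law B feels 148 N forward from A. With B stationary, the floor's static friction on B balances it: f₂ = 148 N (well within μ_s(m_A+m_B)g = 725.9 N).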